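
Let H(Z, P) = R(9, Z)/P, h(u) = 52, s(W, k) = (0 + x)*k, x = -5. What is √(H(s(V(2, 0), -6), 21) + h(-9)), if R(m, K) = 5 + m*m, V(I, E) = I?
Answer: √24738/21 ≈ 7.4897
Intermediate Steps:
s(W, k) = -5*k (s(W, k) = (0 - 5)*k = -5*k)
R(m, K) = 5 + m²
H(Z, P) = 86/P (H(Z, P) = (5 + 9²)/P = (5 + 81)/P = 86/P)
√(H(s(V(2, 0), -6), 21) + h(-9)) = √(86/21 + 52) = √(1178/21) = √24738/21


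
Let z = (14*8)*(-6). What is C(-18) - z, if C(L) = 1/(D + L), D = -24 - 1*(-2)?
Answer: 26879/40 ≈ 671.97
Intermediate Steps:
D = -22 (D = -24 + 2 = -22)
C(L) = 1/(-22 + L)
z = -672 (z = 112*(-6) = -672)
C(-18) - z = 1/(-22 - 18) - 1*(-672) = 1/(-40) + 672 = -1/40 + 672 = 26879/40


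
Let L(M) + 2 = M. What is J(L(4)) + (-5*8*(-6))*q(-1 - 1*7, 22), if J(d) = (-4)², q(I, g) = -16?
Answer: -3824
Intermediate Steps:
L(M) = -2 + M
J(d) = 16
J(L(4)) + (-5*8*(-6))*q(-1 - 1*7, 22) = 16 + (-5*8*(-6))*(-16) = 16 - 40*(-6)*(-16) = 16 + 240*(-16) = 16 - 3840 = -3824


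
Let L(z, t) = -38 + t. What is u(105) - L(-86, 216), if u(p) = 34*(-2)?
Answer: -246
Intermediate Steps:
u(p) = -68
u(105) - L(-86, 216) = -68 - (-38 + 216) = -68 - 1*178 = -68 - 178 = -246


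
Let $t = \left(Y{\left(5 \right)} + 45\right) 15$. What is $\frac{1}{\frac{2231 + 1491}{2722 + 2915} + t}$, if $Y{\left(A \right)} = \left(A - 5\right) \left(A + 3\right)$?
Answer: $\frac{5637}{3808697} \approx 0.00148$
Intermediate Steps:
$Y{\left(A \right)} = \left(-5 + A\right) \left(3 + A\right)$
$t = 675$ ($t = \left(\left(-15 + 5^{2} - 10\right) + 45\right) 15 = \left(\left(-15 + 25 - 10\right) + 45\right) 15 = \left(0 + 45\right) 15 = 45 \cdot 15 = 675$)
$\frac{1}{\frac{2231 + 1491}{2722 + 2915} + t} = \frac{1}{\frac{2231 + 1491}{2722 + 2915} + 675} = \frac{1}{\frac{3722}{5637} + 675} = \frac{1}{\frac{3808697}{5637}} = \frac{5637}{3808697}$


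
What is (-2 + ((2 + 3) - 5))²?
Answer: 4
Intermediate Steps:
(-2 + ((2 + 3) - 5))² = (-2 + (5 - 5))² = (-2 + 0)² = (-2)² = 4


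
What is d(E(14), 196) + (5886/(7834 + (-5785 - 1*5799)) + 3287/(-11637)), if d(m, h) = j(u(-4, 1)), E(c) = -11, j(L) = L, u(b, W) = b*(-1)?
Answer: 15622228/7273125 ≈ 2.1479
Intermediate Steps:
u(b, W) = -b
d(m, h) = 4 (d(m, h) = -1*(-4) = 4)
d(E(14), 196) + (5886/(7834 + (-5785 - 1*5799)) + 3287/(-11637)) = 4 + (5886/(7834 + (-5785 - 1*5799)) + 3287/(-11637)) = 4 + (5886/(7834 + (-5785 - 5799)) + 3287*(-1/11637)) = 4 + (5886/(7834 - 11584) - 3287/11637) = 4 + (5886/(-3750) - 3287/11637) = 4 + (5886*(-1/3750) - 3287/11637) = 4 + (-981/625 - 3287/11637) = 4 - 13470272/7273125 = 15622228/7273125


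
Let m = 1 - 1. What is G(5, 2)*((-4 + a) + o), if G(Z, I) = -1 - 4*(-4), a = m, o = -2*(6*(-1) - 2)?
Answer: 180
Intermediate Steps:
o = 16 (o = -2*(-6 - 2) = -2*(-8) = 16)
m = 0
a = 0
G(Z, I) = 15 (G(Z, I) = -1 + 16 = 15)
G(5, 2)*((-4 + a) + o) = 15*((-4 + 0) + 16) = 15*(-4 + 16) = 15*12 = 180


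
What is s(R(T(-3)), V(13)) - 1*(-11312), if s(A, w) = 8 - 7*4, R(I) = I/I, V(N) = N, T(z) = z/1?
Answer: 11292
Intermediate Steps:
T(z) = z (T(z) = z*1 = z)
R(I) = 1
s(A, w) = -20 (s(A, w) = 8 - 28 = -20)
s(R(T(-3)), V(13)) - 1*(-11312) = -20 - 1*(-11312) = -20 + 11312 = 11292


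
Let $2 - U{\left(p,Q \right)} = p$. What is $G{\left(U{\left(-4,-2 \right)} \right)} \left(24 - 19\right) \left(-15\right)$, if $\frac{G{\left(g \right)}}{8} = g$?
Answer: $-3600$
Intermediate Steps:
$U{\left(p,Q \right)} = 2 - p$
$G{\left(g \right)} = 8 g$
$G{\left(U{\left(-4,-2 \right)} \right)} \left(24 - 19\right) \left(-15\right) = 8 \left(2 - -4\right) \left(24 - 19\right) \left(-15\right) = 8 \left(2 + 4\right) \left(24 - 19\right) \left(-15\right) = 8 \cdot 6 \cdot 5 \left(-15\right) = 48 \cdot 5 \left(-15\right) = 240 \left(-15\right) = -3600$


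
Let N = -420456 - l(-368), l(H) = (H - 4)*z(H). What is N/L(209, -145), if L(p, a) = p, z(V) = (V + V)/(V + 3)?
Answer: -153192648/76285 ≈ -2008.2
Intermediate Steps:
z(V) = 2*V/(3 + V) (z(V) = (2*V)/(3 + V) = 2*V/(3 + V))
l(H) = 2*H*(-4 + H)/(3 + H) (l(H) = (H - 4)*(2*H/(3 + H)) = (-4 + H)*(2*H/(3 + H)) = 2*H*(-4 + H)/(3 + H))
N = -153192648/365 (N = -420456 - 2*(-368)*(-4 - 368)/(3 - 368) = -420456 - 2*(-368)*(-372)/(-365) = -420456 - 2*(-368)*(-1)*(-372)/365 = -420456 - 1*(-273792/365) = -420456 + 273792/365 = -153192648/365 ≈ -4.1971e+5)
N/L(209, -145) = -153192648/365/209 = -153192648/365*1/209 = -153192648/76285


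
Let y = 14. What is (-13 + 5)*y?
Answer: -112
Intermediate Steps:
(-13 + 5)*y = (-13 + 5)*14 = -8*14 = -112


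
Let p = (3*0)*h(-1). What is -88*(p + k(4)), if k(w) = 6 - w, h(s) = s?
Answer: -176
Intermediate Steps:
p = 0 (p = (3*0)*(-1) = 0*(-1) = 0)
-88*(p + k(4)) = -88*(0 + (6 - 1*4)) = -88*(0 + (6 - 4)) = -88*(0 + 2) = -88*2 = -176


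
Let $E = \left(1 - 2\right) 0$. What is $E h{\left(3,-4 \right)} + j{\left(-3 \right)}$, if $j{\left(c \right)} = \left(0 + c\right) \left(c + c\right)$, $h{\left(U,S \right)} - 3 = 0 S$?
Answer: $18$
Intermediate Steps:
$h{\left(U,S \right)} = 3$ ($h{\left(U,S \right)} = 3 + 0 S = 3 + 0 = 3$)
$j{\left(c \right)} = 2 c^{2}$ ($j{\left(c \right)} = c 2 c = 2 c^{2}$)
$E = 0$ ($E = \left(-1\right) 0 = 0$)
$E h{\left(3,-4 \right)} + j{\left(-3 \right)} = 0 \cdot 3 + 2 \left(-3\right)^{2} = 0 + 2 \cdot 9 = 0 + 18 = 18$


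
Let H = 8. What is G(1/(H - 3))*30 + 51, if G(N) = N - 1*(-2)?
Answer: 117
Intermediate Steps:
G(N) = 2 + N (G(N) = N + 2 = 2 + N)
G(1/(H - 3))*30 + 51 = (2 + 1/(8 - 3))*30 + 51 = (2 + 1/5)*30 + 51 = (2 + ⅕)*30 + 51 = (11/5)*30 + 51 = 66 + 51 = 117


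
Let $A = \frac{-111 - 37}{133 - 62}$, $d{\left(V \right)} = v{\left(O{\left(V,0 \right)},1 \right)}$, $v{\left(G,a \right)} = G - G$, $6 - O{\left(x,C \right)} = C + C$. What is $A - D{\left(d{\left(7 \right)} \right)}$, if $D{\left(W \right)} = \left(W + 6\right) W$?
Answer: $- \frac{148}{71} \approx -2.0845$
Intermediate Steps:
$O{\left(x,C \right)} = 6 - 2 C$ ($O{\left(x,C \right)} = 6 - \left(C + C\right) = 6 - 2 C$)
$v{\left(G,a \right)} = 0$
$d{\left(V \right)} = 0$
$D{\left(W \right)} = W \left(6 + W\right)$ ($D{\left(W \right)} = \left(6 + W\right) W = W \left(6 + W\right)$)
$A = - \frac{148}{71} \approx -2.0845$
$A - D{\left(d{\left(7 \right)} \right)} = - \frac{148}{71} - 0 \left(6 + 0\right) = - \frac{148}{71} - 0 \cdot 6 = - \frac{148}{71} - 0 = - \frac{148}{71} + 0 = - \frac{148}{71}$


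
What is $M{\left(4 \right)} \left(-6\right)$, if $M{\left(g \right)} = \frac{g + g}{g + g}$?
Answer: $-6$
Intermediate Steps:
$M{\left(g \right)} = 1$ ($M{\left(g \right)} = \frac{2 g}{2 g} = 2 g \frac{1}{2 g} = 1$)
$M{\left(4 \right)} \left(-6\right) = 1 \left(-6\right) = -6$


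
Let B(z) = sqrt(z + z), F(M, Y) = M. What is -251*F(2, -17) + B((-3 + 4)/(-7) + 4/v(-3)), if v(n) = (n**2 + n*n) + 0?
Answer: -502 + sqrt(70)/21 ≈ -501.60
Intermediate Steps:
v(n) = 2*n**2 (v(n) = (n**2 + n**2) + 0 = 2*n**2 + 0 = 2*n**2)
B(z) = sqrt(2)*sqrt(z) (B(z) = sqrt(2*z) = sqrt(2)*sqrt(z))
-251*F(2, -17) + B((-3 + 4)/(-7) + 4/v(-3)) = -251*2 + sqrt(2)*sqrt((-3 + 4)/(-7) + 4/((2*(-3)**2))) = -502 + sqrt(2)*sqrt(1*(-1/7) + 4/((2*9))) = -502 + sqrt(2)*sqrt(-1/7 + 4/18) = -502 + sqrt(2)*sqrt(-1/7 + 4*(1/18)) = -502 + sqrt(2)*sqrt(-1/7 + 2/9) = -502 + sqrt(2)*sqrt(5/63) = -502 + sqrt(2)*(sqrt(35)/21) = -502 + sqrt(70)/21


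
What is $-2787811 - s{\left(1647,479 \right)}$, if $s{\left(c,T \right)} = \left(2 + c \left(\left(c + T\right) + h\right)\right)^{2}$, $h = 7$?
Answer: $-12341544168620$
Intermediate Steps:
$s{\left(c,T \right)} = \left(2 + c \left(7 + T + c\right)\right)^{2}$ ($s{\left(c,T \right)} = \left(2 + c \left(\left(c + T\right) + 7\right)\right)^{2} = \left(2 + c \left(\left(T + c\right) + 7\right)\right)^{2} = \left(2 + c \left(7 + T + c\right)\right)^{2}$)
$-2787811 - s{\left(1647,479 \right)} = -2787811 - \left(2 + 1647^{2} + 7 \cdot 1647 + 479 \cdot 1647\right)^{2} = -2787811 - \left(2 + 2712609 + 11529 + 788913\right)^{2} = -2787811 - 3513053^{2} = -2787811 - 12341541380809 = -12341544168620$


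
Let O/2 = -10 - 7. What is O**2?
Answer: 1156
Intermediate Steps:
O = -34 (O = 2*(-10 - 7) = 2*(-17) = -34)
O**2 = (-34)**2 = 1156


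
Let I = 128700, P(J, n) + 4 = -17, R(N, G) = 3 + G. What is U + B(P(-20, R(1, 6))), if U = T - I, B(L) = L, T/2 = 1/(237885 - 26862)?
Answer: -27163091581/211023 ≈ -1.2872e+5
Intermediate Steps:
P(J, n) = -21 (P(J, n) = -4 - 17 = -21)
T = 2/211023 (T = 2/(237885 - 26862) = 2/211023 ≈ 9.4776e-6)
U = -27158660098/211023 (U = 2/211023 - 1*128700 = 2/211023 - 128700 = -27158660098/211023 ≈ -1.2870e+5)
U + B(P(-20, R(1, 6))) = -27158660098/211023 - 21 = -27163091581/211023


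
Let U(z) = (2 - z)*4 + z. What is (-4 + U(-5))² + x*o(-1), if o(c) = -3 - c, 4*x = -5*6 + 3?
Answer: 749/2 ≈ 374.50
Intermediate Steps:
x = -27/4 (x = (-5*6 + 3)/4 = (-30 + 3)/4 = (¼)*(-27) = -27/4 ≈ -6.7500)
U(z) = 8 - 3*z (U(z) = (8 - 4*z) + z = 8 - 3*z)
(-4 + U(-5))² + x*o(-1) = (-4 + (8 - 3*(-5)))² - 27*(-3 - 1*(-1))/4 = (-4 + (8 + 15))² - 27*(-3 + 1)/4 = (-4 + 23)² - 27/4*(-2) = 19² + 27/2 = 361 + 27/2 = 749/2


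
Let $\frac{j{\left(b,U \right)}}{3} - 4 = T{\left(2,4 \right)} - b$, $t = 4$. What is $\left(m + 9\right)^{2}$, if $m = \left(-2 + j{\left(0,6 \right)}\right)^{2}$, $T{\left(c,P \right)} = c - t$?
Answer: $625$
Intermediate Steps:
$T{\left(c,P \right)} = -4 + c$ ($T{\left(c,P \right)} = c - 4 = -4 + c$)
$j{\left(b,U \right)} = 6 - 3 b$ ($j{\left(b,U \right)} = 12 + 3 \left(\left(-4 + 2\right) - b\right) = 12 + 3 \left(-2 - b\right) = 12 - \left(6 + 3 b\right) = 6 - 3 b$)
$m = 16$ ($m = \left(-2 + \left(6 - 0\right)\right)^{2} = \left(-2 + \left(6 + 0\right)\right)^{2} = \left(-2 + 6\right)^{2} = 4^{2} = 16$)
$\left(m + 9\right)^{2} = \left(16 + 9\right)^{2} = 25^{2} = 625$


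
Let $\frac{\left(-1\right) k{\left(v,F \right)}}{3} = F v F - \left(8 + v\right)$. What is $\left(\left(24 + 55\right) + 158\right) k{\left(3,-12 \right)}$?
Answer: $-299331$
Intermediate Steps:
$k{\left(v,F \right)} = 24 + 3 v - 3 v F^{2}$ ($k{\left(v,F \right)} = - 3 \left(F v F - \left(8 + v\right)\right) = - 3 \left(v F^{2} - \left(8 + v\right)\right) = - 3 \left(-8 - v + v F^{2}\right) = 24 + 3 v - 3 v F^{2}$)
$\left(\left(24 + 55\right) + 158\right) k{\left(3,-12 \right)} = \left(\left(24 + 55\right) + 158\right) \left(24 + 3 \cdot 3 - 9 \left(-12\right)^{2}\right) = \left(79 + 158\right) \left(24 + 9 - 9 \cdot 144\right) = 237 \left(24 + 9 - 1296\right) = 237 \left(-1263\right) = -299331$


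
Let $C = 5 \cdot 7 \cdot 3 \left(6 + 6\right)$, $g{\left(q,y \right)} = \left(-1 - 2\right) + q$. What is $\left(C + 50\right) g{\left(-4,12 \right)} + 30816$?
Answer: $21646$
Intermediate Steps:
$g{\left(q,y \right)} = -3 + q$
$C = 1260$ ($C = 35 \cdot 3 \cdot 12 = 35 \cdot 36 = 1260$)
$\left(C + 50\right) g{\left(-4,12 \right)} + 30816 = \left(1260 + 50\right) \left(-3 - 4\right) + 30816 = 1310 \left(-7\right) + 30816 = -9170 + 30816 = 21646$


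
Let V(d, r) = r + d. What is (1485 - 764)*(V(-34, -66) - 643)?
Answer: -535703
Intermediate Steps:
V(d, r) = d + r
(1485 - 764)*(V(-34, -66) - 643) = (1485 - 764)*((-34 - 66) - 643) = 721*(-100 - 643) = 721*(-743) = -535703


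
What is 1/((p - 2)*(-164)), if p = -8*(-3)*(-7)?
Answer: 1/27880 ≈ 3.5868e-5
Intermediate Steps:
p = -168 (p = 24*(-7) = -168)
1/((p - 2)*(-164)) = 1/(-168 - 2*(-164)) = -1/164/(-170) = -1/170*(-1/164) = 1/27880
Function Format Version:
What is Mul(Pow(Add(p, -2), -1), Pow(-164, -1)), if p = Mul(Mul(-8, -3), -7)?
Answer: Rational(1, 27880) ≈ 3.5868e-5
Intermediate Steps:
p = -168 (p = Mul(24, -7) = -168)
Mul(Pow(Add(p, -2), -1), Pow(-164, -1)) = Mul(Pow(Add(-168, -2), -1), Pow(-164, -1)) = Mul(Pow(-170, -1), Rational(-1, 164)) = Mul(Rational(-1, 170), Rational(-1, 164)) = Rational(1, 27880)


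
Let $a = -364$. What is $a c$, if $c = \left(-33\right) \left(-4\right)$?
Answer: $-48048$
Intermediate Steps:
$c = 132$
$a c = \left(-364\right) 132 = -48048$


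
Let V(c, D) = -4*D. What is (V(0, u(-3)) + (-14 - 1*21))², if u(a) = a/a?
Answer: 1521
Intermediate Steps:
u(a) = 1
(V(0, u(-3)) + (-14 - 1*21))² = (-4*1 + (-14 - 1*21))² = (-4 + (-14 - 21))² = (-4 - 35)² = (-39)² = 1521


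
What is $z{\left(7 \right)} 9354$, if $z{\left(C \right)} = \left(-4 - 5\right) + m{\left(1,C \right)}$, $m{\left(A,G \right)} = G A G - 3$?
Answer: $346098$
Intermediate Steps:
$m{\left(A,G \right)} = -3 + A G^{2}$ ($m{\left(A,G \right)} = A G G - 3 = A G^{2} - 3 = -3 + A G^{2}$)
$z{\left(C \right)} = -12 + C^{2}$ ($z{\left(C \right)} = \left(-4 - 5\right) + \left(-3 + 1 C^{2}\right) = -9 + \left(-3 + C^{2}\right) = -12 + C^{2}$)
$z{\left(7 \right)} 9354 = \left(-12 + 7^{2}\right) 9354 = \left(-12 + 49\right) 9354 = 37 \cdot 9354 = 346098$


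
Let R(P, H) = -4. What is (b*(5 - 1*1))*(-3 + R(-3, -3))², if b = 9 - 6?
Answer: 588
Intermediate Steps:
b = 3
(b*(5 - 1*1))*(-3 + R(-3, -3))² = (3*(5 - 1*1))*(-3 - 4)² = (3*(5 - 1))*(-7)² = (3*4)*49 = 12*49 = 588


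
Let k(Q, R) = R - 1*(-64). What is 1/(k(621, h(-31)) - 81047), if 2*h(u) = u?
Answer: -2/161997 ≈ -1.2346e-5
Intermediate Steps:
h(u) = u/2
k(Q, R) = 64 + R (k(Q, R) = R + 64 = 64 + R)
1/(k(621, h(-31)) - 81047) = 1/((64 + (1/2)*(-31)) - 81047) = 1/((64 - 31/2) - 81047) = 1/(97/2 - 81047) = 1/(-161997/2) = -2/161997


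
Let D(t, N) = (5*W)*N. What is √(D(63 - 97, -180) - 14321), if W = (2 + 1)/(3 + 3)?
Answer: I*√14771 ≈ 121.54*I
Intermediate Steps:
W = ½ (W = 3/6 = 3*(⅙) = ½ ≈ 0.50000)
D(t, N) = 5*N/2 (D(t, N) = (5*(½))*N = 5*N/2)
√(D(63 - 97, -180) - 14321) = √((5/2)*(-180) - 14321) = √(-450 - 14321) = √(-14771) = I*√14771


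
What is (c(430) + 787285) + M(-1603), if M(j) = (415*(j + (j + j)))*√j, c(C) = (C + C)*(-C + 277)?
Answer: 655705 - 1995735*I*√1603 ≈ 6.5571e+5 - 7.9904e+7*I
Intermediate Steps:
c(C) = 2*C*(277 - C) (c(C) = (2*C)*(277 - C) = 2*C*(277 - C))
M(j) = 1245*j^(3/2) (M(j) = (415*(j + 2*j))*√j = (415*(3*j))*√j = (1245*j)*√j = 1245*j^(3/2))
(c(430) + 787285) + M(-1603) = (2*430*(277 - 1*430) + 787285) + 1245*(-1603)^(3/2) = (2*430*(277 - 430) + 787285) + 1245*(-1603*I*√1603) = (2*430*(-153) + 787285) - 1995735*I*√1603 = (-131580 + 787285) - 1995735*I*√1603 = 655705 - 1995735*I*√1603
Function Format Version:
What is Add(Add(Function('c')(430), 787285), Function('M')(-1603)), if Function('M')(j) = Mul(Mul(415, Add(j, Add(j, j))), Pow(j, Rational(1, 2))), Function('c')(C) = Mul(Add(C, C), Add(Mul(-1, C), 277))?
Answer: Add(655705, Mul(-1995735, I, Pow(1603, Rational(1, 2)))) ≈ Add(6.5571e+5, Mul(-7.9904e+7, I))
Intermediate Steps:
Function('c')(C) = Mul(2, C, Add(277, Mul(-1, C))) (Function('c')(C) = Mul(Mul(2, C), Add(277, Mul(-1, C))) = Mul(2, C, Add(277, Mul(-1, C))))
Function('M')(j) = Mul(1245, Pow(j, Rational(3, 2))) (Function('M')(j) = Mul(Mul(415, Add(j, Mul(2, j))), Pow(j, Rational(1, 2))) = Mul(Mul(415, Mul(3, j)), Pow(j, Rational(1, 2))) = Mul(Mul(1245, j), Pow(j, Rational(1, 2))) = Mul(1245, Pow(j, Rational(3, 2))))
Add(Add(Function('c')(430), 787285), Function('M')(-1603)) = Add(Add(Mul(2, 430, Add(277, Mul(-1, 430))), 787285), Mul(1245, Pow(-1603, Rational(3, 2)))) = Add(Add(Mul(2, 430, Add(277, -430)), 787285), Mul(1245, Mul(-1603, I, Pow(1603, Rational(1, 2))))) = Add(Add(Mul(2, 430, -153), 787285), Mul(-1995735, I, Pow(1603, Rational(1, 2)))) = Add(Add(-131580, 787285), Mul(-1995735, I, Pow(1603, Rational(1, 2)))) = Add(655705, Mul(-1995735, I, Pow(1603, Rational(1, 2))))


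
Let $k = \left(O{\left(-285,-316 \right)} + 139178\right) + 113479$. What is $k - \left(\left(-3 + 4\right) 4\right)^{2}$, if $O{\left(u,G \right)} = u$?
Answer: $252356$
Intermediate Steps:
$k = 252372$ ($k = \left(-285 + 139178\right) + 113479 = 138893 + 113479 = 252372$)
$k - \left(\left(-3 + 4\right) 4\right)^{2} = 252372 - \left(\left(-3 + 4\right) 4\right)^{2} = 252372 - \left(1 \cdot 4\right)^{2} = 252372 - 4^{2} = 252372 - 16 = 252356$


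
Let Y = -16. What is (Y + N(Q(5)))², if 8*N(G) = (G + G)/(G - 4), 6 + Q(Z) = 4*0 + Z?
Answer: 101761/400 ≈ 254.40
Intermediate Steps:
Q(Z) = -6 + Z (Q(Z) = -6 + (4*0 + Z) = -6 + (0 + Z) = -6 + Z)
N(G) = G/(4*(-4 + G)) (N(G) = ((G + G)/(G - 4))/8 = ((2*G)/(-4 + G))/8 = (2*G/(-4 + G))/8 = G/(4*(-4 + G)))
(Y + N(Q(5)))² = (-16 + (-6 + 5)/(4*(-4 + (-6 + 5))))² = (-16 + (¼)*(-1)/(-4 - 1))² = (-16 + (¼)*(-1)/(-5))² = (-16 + (¼)*(-1)*(-⅕))² = (-16 + 1/20)² = (-319/20)² = 101761/400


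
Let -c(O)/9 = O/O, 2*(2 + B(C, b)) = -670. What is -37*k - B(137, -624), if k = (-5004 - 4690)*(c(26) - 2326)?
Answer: -837512793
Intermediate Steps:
B(C, b) = -337 (B(C, b) = -2 + (1/2)*(-670) = -2 - 335 = -337)
c(O) = -9 (c(O) = -9*O/O = -9*1 = -9)
k = 22635490 (k = (-5004 - 4690)*(-9 - 2326) = -9694*(-2335) = 22635490)
-37*k - B(137, -624) = -37*22635490 - 1*(-337) = -837513130 + 337 = -837512793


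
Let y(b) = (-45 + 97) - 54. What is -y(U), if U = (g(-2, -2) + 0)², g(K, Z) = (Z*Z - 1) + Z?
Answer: 2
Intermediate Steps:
g(K, Z) = -1 + Z + Z² (g(K, Z) = (Z² - 1) + Z = (-1 + Z²) + Z = -1 + Z + Z²)
U = 1 (U = ((-1 - 2 + (-2)²) + 0)² = ((-1 - 2 + 4) + 0)² = (1 + 0)² = 1² = 1)
y(b) = -2 (y(b) = 52 - 54 = -2)
-y(U) = -1*(-2) = 2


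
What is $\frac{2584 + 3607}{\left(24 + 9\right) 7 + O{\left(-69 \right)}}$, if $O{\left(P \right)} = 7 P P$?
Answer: $\frac{6191}{33558} \approx 0.18449$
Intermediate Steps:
$O{\left(P \right)} = 7 P^{2}$
$\frac{2584 + 3607}{\left(24 + 9\right) 7 + O{\left(-69 \right)}} = \frac{2584 + 3607}{\left(24 + 9\right) 7 + 7 \left(-69\right)^{2}} = \frac{6191}{33 \cdot 7 + 7 \cdot 4761} = \frac{6191}{231 + 33327} = \frac{6191}{33558}$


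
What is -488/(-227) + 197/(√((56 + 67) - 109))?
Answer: 488/227 + 197*√14/14 ≈ 54.800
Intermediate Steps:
-488/(-227) + 197/(√((56 + 67) - 109)) = -488*(-1/227) + 197/(√(123 - 109)) = 488/227 + 197/(√14) = 488/227 + 197*(√14/14) = 488/227 + 197*√14/14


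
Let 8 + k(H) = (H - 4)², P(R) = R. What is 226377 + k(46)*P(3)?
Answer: 231645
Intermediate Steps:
k(H) = -8 + (-4 + H)² (k(H) = -8 + (H - 4)² = -8 + (-4 + H)²)
226377 + k(46)*P(3) = 226377 + (-8 + (-4 + 46)²)*3 = 226377 + (-8 + 42²)*3 = 226377 + (-8 + 1764)*3 = 226377 + 1756*3 = 226377 + 5268 = 231645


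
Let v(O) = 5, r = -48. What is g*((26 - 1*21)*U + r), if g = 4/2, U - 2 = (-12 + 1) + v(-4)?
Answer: -136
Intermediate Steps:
U = -4 (U = 2 + ((-12 + 1) + 5) = 2 + (-11 + 5) = 2 - 6 = -4)
g = 2 (g = 4*(½) = 2)
g*((26 - 1*21)*U + r) = 2*((26 - 1*21)*(-4) - 48) = 2*((26 - 21)*(-4) - 48) = 2*(5*(-4) - 48) = 2*(-20 - 48) = 2*(-68) = -136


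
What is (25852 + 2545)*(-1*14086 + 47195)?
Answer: 940196273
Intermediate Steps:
(25852 + 2545)*(-1*14086 + 47195) = 28397*(-14086 + 47195) = 28397*33109 = 940196273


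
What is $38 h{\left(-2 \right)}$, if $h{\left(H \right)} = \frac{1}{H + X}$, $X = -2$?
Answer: $- \frac{19}{2} \approx -9.5$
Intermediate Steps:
$h{\left(H \right)} = \frac{1}{-2 + H}$ ($h{\left(H \right)} = \frac{1}{H - 2} = \frac{1}{-2 + H}$)
$38 h{\left(-2 \right)} = \frac{38}{-2 - 2} = \frac{38}{-4} = 38 \left(- \frac{1}{4}\right) = - \frac{19}{2}$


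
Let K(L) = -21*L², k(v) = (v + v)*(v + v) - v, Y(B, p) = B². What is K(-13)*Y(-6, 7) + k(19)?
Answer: -126339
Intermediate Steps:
k(v) = -v + 4*v² (k(v) = (2*v)*(2*v) - v = 4*v² - v = -v + 4*v²)
K(-13)*Y(-6, 7) + k(19) = -21*(-13)²*(-6)² + 19*(-1 + 4*19) = -21*169*36 + 19*(-1 + 76) = -3549*36 + 19*75 = -127764 + 1425 = -126339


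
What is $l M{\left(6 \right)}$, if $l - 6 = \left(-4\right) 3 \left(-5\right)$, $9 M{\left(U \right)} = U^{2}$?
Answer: $264$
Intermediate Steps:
$M{\left(U \right)} = \frac{U^{2}}{9}$
$l = 66$ ($l = 6 + \left(-4\right) 3 \left(-5\right) = 6 - -60 = 6 + 60 = 66$)
$l M{\left(6 \right)} = 66 \frac{6^{2}}{9} = 66 \cdot \frac{1}{9} \cdot 36 = 66 \cdot 4 = 264$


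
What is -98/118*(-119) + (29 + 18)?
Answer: 8604/59 ≈ 145.83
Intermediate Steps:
-98/118*(-119) + (29 + 18) = -98*1/118*(-119) + 47 = -49/59*(-119) + 47 = 5831/59 + 47 = 8604/59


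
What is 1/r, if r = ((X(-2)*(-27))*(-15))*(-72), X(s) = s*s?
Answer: -1/116640 ≈ -8.5734e-6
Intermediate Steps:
X(s) = s**2
r = -116640 (r = (((-2)**2*(-27))*(-15))*(-72) = ((4*(-27))*(-15))*(-72) = -108*(-15)*(-72) = 1620*(-72) = -116640)
1/r = 1/(-116640) = -1/116640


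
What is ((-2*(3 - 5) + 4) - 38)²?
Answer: 900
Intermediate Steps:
((-2*(3 - 5) + 4) - 38)² = ((-2*(-2) + 4) - 38)² = ((4 + 4) - 38)² = (8 - 38)² = (-30)² = 900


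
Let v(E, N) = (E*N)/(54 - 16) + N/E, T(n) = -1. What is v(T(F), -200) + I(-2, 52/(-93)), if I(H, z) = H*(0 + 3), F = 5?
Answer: 3786/19 ≈ 199.26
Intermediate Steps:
I(H, z) = 3*H (I(H, z) = H*3 = 3*H)
v(E, N) = N/E + E*N/38 (v(E, N) = (E*N)/38 + N/E = (E*N)*(1/38) + N/E = E*N/38 + N/E = N/E + E*N/38)
v(T(F), -200) + I(-2, 52/(-93)) = (-200/(-1) + (1/38)*(-1)*(-200)) + 3*(-2) = (-200*(-1) + 100/19) - 6 = (200 + 100/19) - 6 = 3900/19 - 6 = 3786/19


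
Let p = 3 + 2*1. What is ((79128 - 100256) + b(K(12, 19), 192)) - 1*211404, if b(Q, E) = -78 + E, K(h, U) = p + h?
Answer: -232418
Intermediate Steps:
p = 5 (p = 3 + 2 = 5)
K(h, U) = 5 + h
((79128 - 100256) + b(K(12, 19), 192)) - 1*211404 = ((79128 - 100256) + (-78 + 192)) - 1*211404 = (-21128 + 114) - 211404 = -21014 - 211404 = -232418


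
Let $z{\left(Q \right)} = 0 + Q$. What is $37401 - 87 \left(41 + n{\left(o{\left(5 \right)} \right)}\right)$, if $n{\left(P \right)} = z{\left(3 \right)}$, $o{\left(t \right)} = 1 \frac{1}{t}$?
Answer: $33573$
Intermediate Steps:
$o{\left(t \right)} = \frac{1}{t}$
$z{\left(Q \right)} = Q$
$n{\left(P \right)} = 3$
$37401 - 87 \left(41 + n{\left(o{\left(5 \right)} \right)}\right) = 37401 - 87 \left(41 + 3\right) = 37401 - 3828 = 33573$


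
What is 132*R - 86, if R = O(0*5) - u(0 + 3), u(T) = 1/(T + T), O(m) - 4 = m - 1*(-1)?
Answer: 552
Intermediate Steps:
O(m) = 5 + m (O(m) = 4 + (m - 1*(-1)) = 4 + (m + 1) = 4 + (1 + m) = 5 + m)
u(T) = 1/(2*T)
R = 29/6 (R = (5 + 0*5) - 1/(2*(0 + 3)) = (5 + 0) - 1/(2*3) = 5 - 1/(2*3) = 5 - 1*⅙ = 5 - ⅙ = 29/6 ≈ 4.8333)
132*R - 86 = 132*(29/6) - 86 = 638 - 86 = 552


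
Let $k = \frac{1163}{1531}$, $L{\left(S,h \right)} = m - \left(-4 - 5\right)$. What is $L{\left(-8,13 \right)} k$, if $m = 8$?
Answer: $\frac{19771}{1531} \approx 12.914$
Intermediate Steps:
$L{\left(S,h \right)} = 17$ ($L{\left(S,h \right)} = 8 - \left(-4 - 5\right) = 8 - -9 = 8 + 9 = 17$)
$k = \frac{1163}{1531}$ ($k = 1163 \cdot \frac{1}{1531} = \frac{1163}{1531} \approx 0.75963$)
$L{\left(-8,13 \right)} k = 17 \cdot \frac{1163}{1531} = \frac{19771}{1531}$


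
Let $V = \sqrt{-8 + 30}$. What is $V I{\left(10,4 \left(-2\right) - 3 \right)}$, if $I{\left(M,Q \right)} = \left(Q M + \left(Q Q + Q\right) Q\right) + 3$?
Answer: $- 1317 \sqrt{22} \approx -6177.3$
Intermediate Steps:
$V = \sqrt{22} \approx 4.6904$
$I{\left(M,Q \right)} = 3 + M Q + Q \left(Q + Q^{2}\right)$ ($I{\left(M,Q \right)} = \left(M Q + \left(Q^{2} + Q\right) Q\right) + 3 = \left(M Q + \left(Q + Q^{2}\right) Q\right) + 3 = \left(M Q + Q \left(Q + Q^{2}\right)\right) + 3 = 3 + M Q + Q \left(Q + Q^{2}\right)$)
$V I{\left(10,4 \left(-2\right) - 3 \right)} = \sqrt{22} \left(3 + \left(4 \left(-2\right) - 3\right)^{2} + \left(4 \left(-2\right) - 3\right)^{3} + 10 \left(4 \left(-2\right) - 3\right)\right) = \sqrt{22} \left(3 + \left(-8 - 3\right)^{2} + \left(-8 - 3\right)^{3} + 10 \left(-8 - 3\right)\right) = \sqrt{22} \left(3 + \left(-11\right)^{2} + \left(-11\right)^{3} + 10 \left(-11\right)\right) = \sqrt{22} \left(3 + 121 - 1331 - 110\right) = \sqrt{22} \left(-1317\right) = - 1317 \sqrt{22}$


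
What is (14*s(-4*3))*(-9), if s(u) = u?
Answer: 1512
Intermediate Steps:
(14*s(-4*3))*(-9) = (14*(-4*3))*(-9) = (14*(-12))*(-9) = -168*(-9) = 1512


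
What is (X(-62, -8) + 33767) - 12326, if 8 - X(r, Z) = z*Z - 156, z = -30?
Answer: 21365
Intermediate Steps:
X(r, Z) = 164 + 30*Z (X(r, Z) = 8 - (-30*Z - 156) = 8 - (-156 - 30*Z) = 8 + (156 + 30*Z) = 164 + 30*Z)
(X(-62, -8) + 33767) - 12326 = ((164 + 30*(-8)) + 33767) - 12326 = ((164 - 240) + 33767) - 12326 = (-76 + 33767) - 12326 = 33691 - 12326 = 21365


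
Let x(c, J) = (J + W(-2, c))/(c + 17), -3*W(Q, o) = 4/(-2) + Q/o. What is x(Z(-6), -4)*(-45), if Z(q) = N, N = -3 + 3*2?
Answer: 7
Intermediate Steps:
N = 3 (N = -3 + 6 = 3)
W(Q, o) = ⅔ - Q/(3*o) (W(Q, o) = -(4/(-2) + Q/o)/3 = -(4*(-½) + Q/o)/3 = -(-2 + Q/o)/3 = ⅔ - Q/(3*o))
Z(q) = 3
x(c, J) = (J + (2 + 2*c)/(3*c))/(17 + c) (x(c, J) = (J + (-1*(-2) + 2*c)/(3*c))/(c + 17) = (J + (2 + 2*c)/(3*c))/(17 + c))
x(Z(-6), -4)*(-45) = ((⅓)*(2 + 2*3 + 3*(-4)*3)/(3*(17 + 3)))*(-45) = ((⅓)*(⅓)*(2 + 6 - 36)/20)*(-45) = ((⅓)*(⅓)*(1/20)*(-28))*(-45) = -7/45*(-45) = 7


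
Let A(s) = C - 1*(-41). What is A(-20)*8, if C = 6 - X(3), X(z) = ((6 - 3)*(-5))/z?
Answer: 416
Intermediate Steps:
X(z) = -15/z (X(z) = (3*(-5))/z = -15/z)
C = 11 (C = 6 - (-15)/3 = 6 - 1*(-5) = 6 + 5 = 11)
A(s) = 52 (A(s) = 11 - 1*(-41) = 11 + 41 = 52)
A(-20)*8 = 52*8 = 416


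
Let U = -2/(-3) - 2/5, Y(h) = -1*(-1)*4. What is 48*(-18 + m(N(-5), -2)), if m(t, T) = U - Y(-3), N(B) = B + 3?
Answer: -5216/5 ≈ -1043.2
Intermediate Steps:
N(B) = 3 + B
Y(h) = 4 (Y(h) = 1*4 = 4)
U = 4/15 (U = -2*(-1/3) - 2*1/5 = 2/3 - 2/5 = 4/15 ≈ 0.26667)
m(t, T) = -56/15 (m(t, T) = 4/15 - 1*4 = 4/15 - 4 = -56/15)
48*(-18 + m(N(-5), -2)) = 48*(-18 - 56/15) = 48*(-326/15) = -5216/5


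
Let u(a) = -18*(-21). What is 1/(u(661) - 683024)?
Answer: -1/682646 ≈ -1.4649e-6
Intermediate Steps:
u(a) = 378
1/(u(661) - 683024) = 1/(378 - 683024) = 1/(-682646) = -1/682646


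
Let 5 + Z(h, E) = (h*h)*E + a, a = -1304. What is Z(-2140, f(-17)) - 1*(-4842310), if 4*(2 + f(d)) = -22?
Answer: -29505999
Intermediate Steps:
f(d) = -15/2 (f(d) = -2 + (¼)*(-22) = -2 - 11/2 = -15/2)
Z(h, E) = -1309 + E*h² (Z(h, E) = -5 + ((h*h)*E - 1304) = -5 + (h²*E - 1304) = -5 + (E*h² - 1304) = -5 + (-1304 + E*h²) = -1309 + E*h²)
Z(-2140, f(-17)) - 1*(-4842310) = (-1309 - 15/2*(-2140)²) - 1*(-4842310) = (-1309 - 15/2*4579600) + 4842310 = (-1309 - 34347000) + 4842310 = -34348309 + 4842310 = -29505999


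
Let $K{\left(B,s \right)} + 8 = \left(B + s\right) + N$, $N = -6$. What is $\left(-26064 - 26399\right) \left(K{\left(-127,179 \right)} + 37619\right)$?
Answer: $-1975599191$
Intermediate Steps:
$K{\left(B,s \right)} = -14 + B + s$ ($K{\left(B,s \right)} = -8 - \left(6 - B - s\right) = -8 + \left(-6 + B + s\right) = -14 + B + s$)
$\left(-26064 - 26399\right) \left(K{\left(-127,179 \right)} + 37619\right) = \left(-26064 - 26399\right) \left(\left(-14 - 127 + 179\right) + 37619\right) = - 52463 \left(38 + 37619\right) = \left(-52463\right) 37657 = -1975599191$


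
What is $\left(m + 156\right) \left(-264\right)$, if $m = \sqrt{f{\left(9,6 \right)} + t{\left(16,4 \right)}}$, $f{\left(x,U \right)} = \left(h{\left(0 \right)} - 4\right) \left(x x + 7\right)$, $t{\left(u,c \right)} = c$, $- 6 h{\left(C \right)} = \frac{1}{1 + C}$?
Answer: $-41184 - 704 i \sqrt{51} \approx -41184.0 - 5027.6 i$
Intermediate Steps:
$h{\left(C \right)} = - \frac{1}{6 \left(1 + C\right)}$
$f{\left(x,U \right)} = - \frac{175}{6} - \frac{25 x^{2}}{6}$ ($f{\left(x,U \right)} = \left(- \frac{1}{6 + 6 \cdot 0} - 4\right) \left(x x + 7\right) = \left(- \frac{1}{6 + 0} - 4\right) \left(x^{2} + 7\right) = \left(- \frac{1}{6} - 4\right) \left(7 + x^{2}\right) = - \frac{25 \left(7 + x^{2}\right)}{6} = - \frac{175}{6} - \frac{25 x^{2}}{6}$)
$m = \frac{8 i \sqrt{51}}{3}$ ($m = \sqrt{\left(- \frac{175}{6} - \frac{25 \cdot 9^{2}}{6}\right) + 4} = \sqrt{\left(- \frac{175}{6} - \frac{675}{2}\right) + 4} = \sqrt{- \frac{1100}{3} + 4} = \sqrt{- \frac{1088}{3}} = \frac{8 i \sqrt{51}}{3} \approx 19.044 i$)
$\left(m + 156\right) \left(-264\right) = \left(\frac{8 i \sqrt{51}}{3} + 156\right) \left(-264\right) = \left(156 + \frac{8 i \sqrt{51}}{3}\right) \left(-264\right) = -41184 - 704 i \sqrt{51}$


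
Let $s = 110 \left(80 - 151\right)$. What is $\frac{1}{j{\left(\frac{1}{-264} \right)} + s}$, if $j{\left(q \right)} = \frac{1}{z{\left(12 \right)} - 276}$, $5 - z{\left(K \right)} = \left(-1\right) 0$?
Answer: $- \frac{271}{2116511} \approx -0.00012804$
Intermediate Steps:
$z{\left(K \right)} = 5$ ($z{\left(K \right)} = 5 - \left(-1\right) 0 = 5 - 0 = 5 + 0 = 5$)
$j{\left(q \right)} = - \frac{1}{271}$ ($j{\left(q \right)} = \frac{1}{5 - 276} = \frac{1}{-271} = - \frac{1}{271}$)
$s = -7810$ ($s = 110 \left(-71\right) = -7810$)
$\frac{1}{j{\left(\frac{1}{-264} \right)} + s} = \frac{1}{- \frac{1}{271} - 7810} = \frac{1}{- \frac{2116511}{271}} = - \frac{271}{2116511}$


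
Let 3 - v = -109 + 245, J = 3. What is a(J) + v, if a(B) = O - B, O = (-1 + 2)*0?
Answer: -136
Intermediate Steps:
v = -133 (v = 3 - (-109 + 245) = 3 - 1*136 = 3 - 136 = -133)
O = 0 (O = 1*0 = 0)
a(B) = -B (a(B) = 0 - B = -B)
a(J) + v = -1*3 - 133 = -3 - 133 = -136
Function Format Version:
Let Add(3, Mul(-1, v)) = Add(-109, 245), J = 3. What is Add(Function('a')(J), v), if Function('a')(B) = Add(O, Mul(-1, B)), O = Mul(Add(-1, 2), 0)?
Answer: -136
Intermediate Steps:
v = -133 (v = Add(3, Mul(-1, Add(-109, 245))) = Add(3, Mul(-1, 136)) = Add(3, -136) = -133)
O = 0 (O = Mul(1, 0) = 0)
Function('a')(B) = Mul(-1, B) (Function('a')(B) = Add(0, Mul(-1, B)) = Mul(-1, B))
Add(Function('a')(J), v) = Add(Mul(-1, 3), -133) = Add(-3, -133) = -136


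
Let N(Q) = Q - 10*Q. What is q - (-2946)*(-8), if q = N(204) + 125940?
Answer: 100536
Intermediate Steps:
N(Q) = -9*Q
q = 124104 (q = -9*204 + 125940 = -1836 + 125940 = 124104)
q - (-2946)*(-8) = 124104 - (-2946)*(-8) = 124104 - 1*23568 = 124104 - 23568 = 100536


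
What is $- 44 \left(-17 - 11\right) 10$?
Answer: $12320$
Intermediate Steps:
$- 44 \left(-17 - 11\right) 10 = \left(-44\right) \left(-28\right) 10 = 1232 \cdot 10 = 12320$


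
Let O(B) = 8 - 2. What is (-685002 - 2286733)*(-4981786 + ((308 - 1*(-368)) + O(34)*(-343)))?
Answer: 14808654756480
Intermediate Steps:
O(B) = 6
(-685002 - 2286733)*(-4981786 + ((308 - 1*(-368)) + O(34)*(-343))) = (-685002 - 2286733)*(-4981786 + ((308 - 1*(-368)) + 6*(-343))) = -2971735*(-4981786 + ((308 + 368) - 2058)) = -2971735*(-4981786 + (676 - 2058)) = -2971735*(-4981786 - 1382) = -2971735*(-4983168) = 14808654756480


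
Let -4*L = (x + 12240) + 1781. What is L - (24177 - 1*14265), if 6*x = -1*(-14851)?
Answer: -336865/24 ≈ -14036.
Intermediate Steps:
x = 14851/6 (x = (-1*(-14851))/6 = (⅙)*14851 = 14851/6 ≈ 2475.2)
L = -98977/24 (L = -((14851/6 + 12240) + 1781)/4 = -(88291/6 + 1781)/4 = -¼*98977/6 = -98977/24 ≈ -4124.0)
L - (24177 - 1*14265) = -98977/24 - (24177 - 1*14265) = -98977/24 - (24177 - 14265) = -98977/24 - 1*9912 = -98977/24 - 9912 = -336865/24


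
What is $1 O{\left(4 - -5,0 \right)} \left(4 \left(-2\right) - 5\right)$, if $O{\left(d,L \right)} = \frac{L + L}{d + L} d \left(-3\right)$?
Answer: $0$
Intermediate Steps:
$O{\left(d,L \right)} = - \frac{6 L d}{L + d}$ ($O{\left(d,L \right)} = \frac{2 L}{L + d} d \left(-3\right) = \frac{2 L d}{L + d} \left(-3\right) = - \frac{6 L d}{L + d}$)
$1 O{\left(4 - -5,0 \right)} \left(4 \left(-2\right) - 5\right) = 1 \left(\left(-6\right) 0 \left(4 - -5\right) \frac{1}{0 + \left(4 - -5\right)}\right) \left(4 \left(-2\right) - 5\right) = 1 \left(\left(-6\right) 0 \left(4 + 5\right) \frac{1}{0 + \left(4 + 5\right)}\right) \left(-8 - 5\right) = 1 \left(\left(-6\right) 0 \cdot 9 \frac{1}{0 + 9}\right) \left(-13\right) = 1 \left(\left(-6\right) 0 \cdot 9 \cdot \frac{1}{9}\right) \left(-13\right) = 1 \cdot 0 \left(-13\right) = 0 \left(-13\right) = 0$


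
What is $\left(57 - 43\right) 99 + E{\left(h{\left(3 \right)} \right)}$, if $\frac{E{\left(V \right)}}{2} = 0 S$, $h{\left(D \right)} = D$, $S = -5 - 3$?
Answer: $1386$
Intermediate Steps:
$S = -8$ ($S = -5 - 3 = -8$)
$E{\left(V \right)} = 0$ ($E{\left(V \right)} = 2 \cdot 0 \left(-8\right) = 2 \cdot 0 = 0$)
$\left(57 - 43\right) 99 + E{\left(h{\left(3 \right)} \right)} = \left(57 - 43\right) 99 + 0 = 14 \cdot 99 + 0 = 1386 + 0 = 1386$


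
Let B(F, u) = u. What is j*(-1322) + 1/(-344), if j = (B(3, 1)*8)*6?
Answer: -21828865/344 ≈ -63456.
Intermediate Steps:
j = 48 (j = (1*8)*6 = 8*6 = 48)
j*(-1322) + 1/(-344) = 48*(-1322) + 1/(-344) = -63456 - 1/344 = -21828865/344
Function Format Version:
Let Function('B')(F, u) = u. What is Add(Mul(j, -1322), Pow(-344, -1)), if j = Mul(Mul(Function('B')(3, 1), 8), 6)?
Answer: Rational(-21828865, 344) ≈ -63456.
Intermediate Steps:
j = 48 (j = Mul(Mul(1, 8), 6) = Mul(8, 6) = 48)
Add(Mul(j, -1322), Pow(-344, -1)) = Add(Mul(48, -1322), Pow(-344, -1)) = Add(-63456, Rational(-1, 344)) = Rational(-21828865, 344)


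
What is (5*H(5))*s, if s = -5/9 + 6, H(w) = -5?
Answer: -1225/9 ≈ -136.11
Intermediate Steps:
s = 49/9 (s = -5*⅑ + 6 = -5/9 + 6 = 49/9 ≈ 5.4444)
(5*H(5))*s = (5*(-5))*(49/9) = -25*49/9 = -1225/9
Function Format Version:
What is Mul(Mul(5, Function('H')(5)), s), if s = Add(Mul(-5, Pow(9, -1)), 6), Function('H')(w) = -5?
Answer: Rational(-1225, 9) ≈ -136.11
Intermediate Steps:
s = Rational(49, 9) (s = Add(Mul(-5, Rational(1, 9)), 6) = Add(Rational(-5, 9), 6) = Rational(49, 9) ≈ 5.4444)
Mul(Mul(5, Function('H')(5)), s) = Mul(Mul(5, -5), Rational(49, 9)) = Mul(-25, Rational(49, 9)) = Rational(-1225, 9)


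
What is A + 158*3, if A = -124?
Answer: 350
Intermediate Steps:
A + 158*3 = -124 + 158*3 = -124 + 474 = 350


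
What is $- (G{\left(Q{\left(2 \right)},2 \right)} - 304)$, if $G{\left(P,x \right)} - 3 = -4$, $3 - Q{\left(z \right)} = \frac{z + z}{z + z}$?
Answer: $305$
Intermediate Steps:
$Q{\left(z \right)} = 2$ ($Q{\left(z \right)} = 3 - \frac{z + z}{z + z} = 3 - \frac{2 z}{2 z} = 3 - 2 z \frac{1}{2 z} = 3 - 1 = 2$)
$G{\left(P,x \right)} = -1$ ($G{\left(P,x \right)} = 3 - 4 = -1$)
$- (G{\left(Q{\left(2 \right)},2 \right)} - 304) = - (-1 - 304) = \left(-1\right) \left(-305\right) = 305$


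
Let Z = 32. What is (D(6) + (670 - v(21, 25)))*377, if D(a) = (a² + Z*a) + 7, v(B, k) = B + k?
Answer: 323843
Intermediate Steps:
D(a) = 7 + a² + 32*a (D(a) = (a² + 32*a) + 7 = 7 + a² + 32*a)
(D(6) + (670 - v(21, 25)))*377 = ((7 + 6² + 32*6) + (670 - (21 + 25)))*377 = ((7 + 36 + 192) + (670 - 1*46))*377 = (235 + (670 - 46))*377 = (235 + 624)*377 = 859*377 = 323843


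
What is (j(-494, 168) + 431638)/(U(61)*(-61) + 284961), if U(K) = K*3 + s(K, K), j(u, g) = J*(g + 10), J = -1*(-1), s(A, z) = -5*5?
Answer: 431816/275323 ≈ 1.5684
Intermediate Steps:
s(A, z) = -25
J = 1
j(u, g) = 10 + g (j(u, g) = 1*(g + 10) = 1*(10 + g) = 10 + g)
U(K) = -25 + 3*K (U(K) = K*3 - 25 = 3*K - 25 = -25 + 3*K)
(j(-494, 168) + 431638)/(U(61)*(-61) + 284961) = ((10 + 168) + 431638)/((-25 + 3*61)*(-61) + 284961) = (178 + 431638)/((-25 + 183)*(-61) + 284961) = 431816/(158*(-61) + 284961) = 431816/(-9638 + 284961) = 431816/275323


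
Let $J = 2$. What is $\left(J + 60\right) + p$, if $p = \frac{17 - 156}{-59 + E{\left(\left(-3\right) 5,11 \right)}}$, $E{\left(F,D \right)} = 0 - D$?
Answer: $\frac{4479}{70} \approx 63.986$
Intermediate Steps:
$E{\left(F,D \right)} = - D$
$p = \frac{139}{70}$ ($p = \frac{17 - 156}{-59 - 11} = - \frac{139}{-59 - 11} = - \frac{139}{-70} = \left(-139\right) \left(- \frac{1}{70}\right) = \frac{139}{70} \approx 1.9857$)
$\left(J + 60\right) + p = \left(2 + 60\right) + \frac{139}{70} = 62 + \frac{139}{70} = \frac{4479}{70}$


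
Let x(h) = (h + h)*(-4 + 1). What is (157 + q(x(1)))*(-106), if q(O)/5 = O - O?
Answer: -16642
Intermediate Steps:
x(h) = -6*h (x(h) = (2*h)*(-3) = -6*h)
q(O) = 0 (q(O) = 5*(O - O) = 5*0 = 0)
(157 + q(x(1)))*(-106) = (157 + 0)*(-106) = 157*(-106) = -16642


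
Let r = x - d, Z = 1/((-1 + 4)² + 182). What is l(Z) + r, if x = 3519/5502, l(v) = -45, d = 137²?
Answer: -34503703/1834 ≈ -18813.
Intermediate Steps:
d = 18769
Z = 1/191 (Z = 1/(3² + 182) = 1/(9 + 182) = 1/191 ≈ 0.0052356)
x = 1173/1834 (x = 3519*(1/5502) = 1173/1834 ≈ 0.63959)
r = -34421173/1834 (r = 1173/1834 - 1*18769 = 1173/1834 - 18769 = -34421173/1834 ≈ -18768.)
l(Z) + r = -45 - 34421173/1834 = -34503703/1834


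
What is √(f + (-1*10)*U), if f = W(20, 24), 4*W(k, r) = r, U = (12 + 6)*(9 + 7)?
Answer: I*√2874 ≈ 53.61*I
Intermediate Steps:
U = 288 (U = 18*16 = 288)
W(k, r) = r/4
f = 6 (f = (¼)*24 = 6)
√(f + (-1*10)*U) = √(6 - 1*10*288) = √(6 - 10*288) = √(6 - 2880) = √(-2874) = I*√2874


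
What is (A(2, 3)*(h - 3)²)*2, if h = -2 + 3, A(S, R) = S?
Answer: 16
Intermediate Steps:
h = 1
(A(2, 3)*(h - 3)²)*2 = (2*(1 - 3)²)*2 = (2*(-2)²)*2 = (2*4)*2 = 8*2 = 16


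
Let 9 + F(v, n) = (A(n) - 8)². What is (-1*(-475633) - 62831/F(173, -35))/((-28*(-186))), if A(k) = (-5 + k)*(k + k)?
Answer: 463460057323/5074711005 ≈ 91.327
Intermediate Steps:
A(k) = 2*k*(-5 + k) (A(k) = (-5 + k)*(2*k) = 2*k*(-5 + k))
F(v, n) = -9 + (-8 + 2*n*(-5 + n))² (F(v, n) = -9 + (2*n*(-5 + n) - 8)² = -9 + (-8 + 2*n*(-5 + n))²)
(-1*(-475633) - 62831/F(173, -35))/((-28*(-186))) = (-1*(-475633) - 62831/(-9 + 4*(-4 - 35*(-5 - 35))²))/((-28*(-186))) = (475633 - 62831/(-9 + 4*(-4 - 35*(-40))²))/5208 = (475633 - 62831/(-9 + 4*(-4 + 1400)²))*(1/5208) = (475633 - 62831/(-9 + 4*1396²))*(1/5208) = (475633 - 62831/(-9 + 4*1948816))*(1/5208) = (475633 - 62831/(-9 + 7795264))*(1/5208) = (475633 - 62831/7795255)*(1/5208) = (3707680458584/7795255)*(1/5208) = 463460057323/5074711005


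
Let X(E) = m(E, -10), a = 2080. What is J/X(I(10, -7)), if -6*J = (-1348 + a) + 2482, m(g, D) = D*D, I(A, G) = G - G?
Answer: -1607/300 ≈ -5.3567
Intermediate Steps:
I(A, G) = 0
m(g, D) = D**2
X(E) = 100 (X(E) = (-10)**2 = 100)
J = -1607/3 (J = -((-1348 + 2080) + 2482)/6 = -(732 + 2482)/6 = -1/6*3214 = -1607/3 ≈ -535.67)
J/X(I(10, -7)) = -1607/3/100 = -1607/3*1/100 = -1607/300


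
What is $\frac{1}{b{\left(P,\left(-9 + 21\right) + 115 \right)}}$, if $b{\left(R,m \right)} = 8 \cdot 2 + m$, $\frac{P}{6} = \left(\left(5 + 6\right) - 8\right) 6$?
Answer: $\frac{1}{143} \approx 0.006993$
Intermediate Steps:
$P = 108$ ($P = 6 \left(\left(5 + 6\right) - 8\right) 6 = 6 \left(11 - 8\right) 6 = 6 \cdot 3 \cdot 6 = 6 \cdot 18 = 108$)
$b{\left(R,m \right)} = 16 + m$
$\frac{1}{b{\left(P,\left(-9 + 21\right) + 115 \right)}} = \frac{1}{16 + \left(\left(-9 + 21\right) + 115\right)} = \frac{1}{16 + \left(12 + 115\right)} = \frac{1}{16 + 127} = \frac{1}{143}$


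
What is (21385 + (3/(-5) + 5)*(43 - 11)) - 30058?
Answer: -42661/5 ≈ -8532.2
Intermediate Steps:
(21385 + (3/(-5) + 5)*(43 - 11)) - 30058 = (21385 + (-1/5*3 + 5)*32) - 30058 = (21385 + (-3/5 + 5)*32) - 30058 = (21385 + (22/5)*32) - 30058 = (21385 + 704/5) - 30058 = 107629/5 - 30058 = -42661/5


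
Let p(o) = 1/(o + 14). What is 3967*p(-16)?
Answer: -3967/2 ≈ -1983.5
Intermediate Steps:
p(o) = 1/(14 + o)
3967*p(-16) = 3967/(14 - 16) = 3967/(-2) = 3967*(-1/2) = -3967/2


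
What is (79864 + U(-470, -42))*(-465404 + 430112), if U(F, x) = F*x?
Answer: -3515224368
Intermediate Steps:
(79864 + U(-470, -42))*(-465404 + 430112) = (79864 - 470*(-42))*(-465404 + 430112) = (79864 + 19740)*(-35292) = 99604*(-35292) = -3515224368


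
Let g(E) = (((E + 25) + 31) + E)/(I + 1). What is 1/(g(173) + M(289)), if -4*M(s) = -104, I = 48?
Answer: 49/1676 ≈ 0.029236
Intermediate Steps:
M(s) = 26 (M(s) = -¼*(-104) = 26)
g(E) = 8/7 + 2*E/49 (g(E) = (((E + 25) + 31) + E)/(48 + 1) = (((25 + E) + 31) + E)/49 = ((56 + E) + E)*(1/49) = (56 + 2*E)*(1/49) = 8/7 + 2*E/49)
1/(g(173) + M(289)) = 1/((8/7 + (2/49)*173) + 26) = 1/((8/7 + 346/49) + 26) = 1/(402/49 + 26) = 1/(1676/49) = 49/1676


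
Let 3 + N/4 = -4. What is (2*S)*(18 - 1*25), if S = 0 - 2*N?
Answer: -784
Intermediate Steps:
N = -28 (N = -12 + 4*(-4) = -12 - 16 = -28)
S = 56 (S = 0 - 2*(-28) = 0 + 56 = 56)
(2*S)*(18 - 1*25) = (2*56)*(18 - 1*25) = 112*(18 - 25) = 112*(-7) = -784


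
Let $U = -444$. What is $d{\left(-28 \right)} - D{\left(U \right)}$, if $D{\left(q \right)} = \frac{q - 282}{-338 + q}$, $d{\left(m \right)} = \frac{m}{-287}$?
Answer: $- \frac{13319}{16031} \approx -0.83083$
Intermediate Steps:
$d{\left(m \right)} = - \frac{m}{287}$ ($d{\left(m \right)} = m \left(- \frac{1}{287}\right) = - \frac{m}{287}$)
$D{\left(q \right)} = \frac{-282 + q}{-338 + q}$
$d{\left(-28 \right)} - D{\left(U \right)} = \left(- \frac{1}{287}\right) \left(-28\right) - \frac{-282 - 444}{-338 - 444} = \frac{4}{41} - \frac{1}{-782} \left(-726\right) = \frac{4}{41} - \left(- \frac{1}{782}\right) \left(-726\right) = \frac{4}{41} - \frac{363}{391} = - \frac{13319}{16031}$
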